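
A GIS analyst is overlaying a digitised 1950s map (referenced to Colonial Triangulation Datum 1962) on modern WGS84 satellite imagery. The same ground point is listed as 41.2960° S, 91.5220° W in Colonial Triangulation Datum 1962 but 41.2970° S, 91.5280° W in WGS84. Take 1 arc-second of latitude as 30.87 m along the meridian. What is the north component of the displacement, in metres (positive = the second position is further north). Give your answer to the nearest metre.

Δφ = -41.2970° − -41.2960° = -0.0010°; Δλ = -91.5280° − -91.5220° = -0.0060°.
1° of latitude = 3600 × 30.87 = 111132 m.
ΔN = Δφ × 111132 = -111.1 m; ΔE = Δλ × 111132 × cos(-41.2960°) = -0.0060 × 111132 × 0.751310 = -501.0 m.

ΔN = -111 m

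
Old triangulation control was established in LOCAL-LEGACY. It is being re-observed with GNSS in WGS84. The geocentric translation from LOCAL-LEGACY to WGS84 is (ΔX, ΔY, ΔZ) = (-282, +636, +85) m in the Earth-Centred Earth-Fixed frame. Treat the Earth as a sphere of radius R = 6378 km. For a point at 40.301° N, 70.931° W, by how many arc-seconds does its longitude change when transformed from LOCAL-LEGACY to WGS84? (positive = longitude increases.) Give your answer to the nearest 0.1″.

sin φ = 0.646803, cos φ = 0.762657, sin λ = -0.945126, cos λ = 0.326707.
East component: ΔE = −sin λ·ΔX + cos λ·ΔY = −(-0.945126)(-282) + (0.326707)(636) = -58.74 m.
1° of latitude spans πR/180 = 111317 m; at latitude φ, 1° of longitude spans that × cos φ = 84896.8 m, so Δλ = -58.74 / 84896.8 × 3600 = -2.491″.

Δλ = -2.5″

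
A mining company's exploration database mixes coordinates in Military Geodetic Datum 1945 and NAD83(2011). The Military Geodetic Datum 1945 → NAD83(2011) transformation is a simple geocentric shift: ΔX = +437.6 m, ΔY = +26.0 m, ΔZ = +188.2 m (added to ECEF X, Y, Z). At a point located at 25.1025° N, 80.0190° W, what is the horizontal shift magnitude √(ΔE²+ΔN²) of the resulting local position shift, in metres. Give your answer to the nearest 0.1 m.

460.3 m

At φ = 25.1025°, λ = -80.0190°: sin φ = 0.424239, cos φ = 0.905550, sin λ = -0.984865, cos λ = 0.173322.
ΔE = −sin λ·ΔX + cos λ·ΔY = −(-0.984865)·(437.6) + (0.173322)·(26.0) = 435.48 m.
ΔN = −sin φ cos λ·ΔX − sin φ sin λ·ΔY + cos φ·ΔZ = −(0.424239)(0.173322)(437.6) − (0.424239)(-0.984865)(26.0) + (0.905550)(188.2) = 149.11 m.
Horizontal magnitude = √(ΔE² + ΔN²) = √(435.48² + 149.11²) = 460.30 m.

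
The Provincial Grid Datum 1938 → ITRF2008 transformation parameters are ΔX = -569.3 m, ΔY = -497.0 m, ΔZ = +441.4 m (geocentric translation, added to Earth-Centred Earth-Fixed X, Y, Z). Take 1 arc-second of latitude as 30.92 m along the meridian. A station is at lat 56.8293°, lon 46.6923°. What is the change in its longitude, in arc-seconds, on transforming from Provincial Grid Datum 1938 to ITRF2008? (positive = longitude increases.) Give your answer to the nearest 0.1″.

Δλ = 4.3″

sin φ = 0.837044, cos φ = 0.547135, sin λ = 0.727681, cos λ = 0.685916.
East component: ΔE = −sin λ·ΔX + cos λ·ΔY = −(0.727681)(-569.3) + (0.685916)(-497.0) = 73.37 m.
1° of latitude spans 3600 × 30.92 = 111312 m; at latitude φ, 1° of longitude spans that × cos φ = 60902.7 m, so Δλ = 73.37 / 60902.7 × 3600 = 4.337″.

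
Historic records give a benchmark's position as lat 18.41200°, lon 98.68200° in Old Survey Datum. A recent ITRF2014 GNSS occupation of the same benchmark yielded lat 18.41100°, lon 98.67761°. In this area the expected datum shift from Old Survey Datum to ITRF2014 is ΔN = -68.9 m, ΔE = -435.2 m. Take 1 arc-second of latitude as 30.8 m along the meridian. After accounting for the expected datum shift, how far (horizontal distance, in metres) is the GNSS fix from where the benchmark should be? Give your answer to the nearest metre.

Observed coordinate differences: Δφ = -0.00100°, Δλ = -0.00439°.
Converting to metres (1° lat = 110880 m, cos φ = 0.948810): observed ΔN = -110.9 m, observed ΔE = -461.8 m.
Subtracting the expected shift leaves a residual of -110.9 − (-68.9) = -42.0 m north and -461.8 − (-435.2) = -26.6 m east.
Residual distance = √((-42.0)² + (-26.6)²) = 49.7 m.

50 m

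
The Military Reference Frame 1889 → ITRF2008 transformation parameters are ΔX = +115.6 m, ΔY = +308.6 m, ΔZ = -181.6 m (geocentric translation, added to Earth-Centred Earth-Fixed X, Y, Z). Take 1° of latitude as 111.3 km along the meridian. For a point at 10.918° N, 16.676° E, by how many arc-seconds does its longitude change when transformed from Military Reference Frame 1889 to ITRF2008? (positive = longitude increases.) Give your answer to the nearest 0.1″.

sin φ = 0.189404, cos φ = 0.981899, sin λ = 0.286959, cos λ = 0.957943.
East component: ΔE = −sin λ·ΔX + cos λ·ΔY = −(0.286959)(115.6) + (0.957943)(308.6) = 262.45 m.
1° of latitude spans 111300 m; at latitude φ, 1° of longitude spans that × cos φ = 109285.4 m, so Δλ = 262.45 / 109285.4 × 3600 = 8.645″.

Δλ = 8.6″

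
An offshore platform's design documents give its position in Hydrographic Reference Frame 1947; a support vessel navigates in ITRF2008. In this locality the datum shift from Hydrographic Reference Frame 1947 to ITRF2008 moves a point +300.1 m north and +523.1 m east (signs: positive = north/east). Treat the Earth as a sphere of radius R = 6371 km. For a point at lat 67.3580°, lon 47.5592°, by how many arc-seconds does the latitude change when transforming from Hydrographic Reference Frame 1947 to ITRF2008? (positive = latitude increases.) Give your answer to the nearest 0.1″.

Δφ = 9.7″

On a sphere of radius R, 1 rad of latitude = R, so Δφ = ΔN / R = 300.1 / 6371000 = 4.7104e-05 rad = 9.716″.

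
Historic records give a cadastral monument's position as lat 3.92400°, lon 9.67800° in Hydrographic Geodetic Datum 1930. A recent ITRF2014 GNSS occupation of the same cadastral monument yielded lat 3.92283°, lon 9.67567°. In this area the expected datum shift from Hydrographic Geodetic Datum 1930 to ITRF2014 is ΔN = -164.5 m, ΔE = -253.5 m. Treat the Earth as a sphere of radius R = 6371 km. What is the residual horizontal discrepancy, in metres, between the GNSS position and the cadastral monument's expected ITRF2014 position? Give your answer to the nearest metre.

35 m

Observed coordinate differences: Δφ = -0.00117°, Δλ = -0.00233°.
Converting to metres (1° lat = 111195 m, cos φ = 0.997656): observed ΔN = -130.1 m, observed ΔE = -258.5 m.
Subtracting the expected shift leaves a residual of -130.1 − (-164.5) = 34.4 m north and -258.5 − (-253.5) = -5.0 m east.
Residual distance = √(34.4² + (-5.0)²) = 34.8 m.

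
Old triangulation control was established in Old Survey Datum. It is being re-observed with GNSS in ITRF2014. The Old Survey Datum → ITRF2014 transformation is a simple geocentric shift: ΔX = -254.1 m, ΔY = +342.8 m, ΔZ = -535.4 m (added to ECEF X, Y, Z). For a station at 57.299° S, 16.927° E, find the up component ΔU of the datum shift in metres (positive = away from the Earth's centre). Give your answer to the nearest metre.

At φ = -57.299°, λ = 16.927°: sin φ = -0.841501, cos φ = 0.540255, sin λ = 0.291153, cos λ = 0.956676.
ΔU = cos φ cos λ·ΔX + cos φ sin λ·ΔY + sin φ·ΔZ = (0.540255)(0.956676)(-254.1) + (0.540255)(0.291153)(342.8) + (-0.841501)(-535.4) = 373.13 m.

ΔU = 373 m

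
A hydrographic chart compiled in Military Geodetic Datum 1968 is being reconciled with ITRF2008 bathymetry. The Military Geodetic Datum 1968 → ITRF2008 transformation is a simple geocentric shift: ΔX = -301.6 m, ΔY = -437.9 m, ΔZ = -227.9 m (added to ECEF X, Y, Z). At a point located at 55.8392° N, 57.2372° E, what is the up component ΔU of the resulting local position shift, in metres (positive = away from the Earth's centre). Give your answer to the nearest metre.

At φ = 55.8392°, λ = 57.2372°: sin φ = 0.827465, cos φ = 0.561517, sin λ = 0.840918, cos λ = 0.541162.
ΔU = cos φ cos λ·ΔX + cos φ sin λ·ΔY + sin φ·ΔZ = (0.561517)(0.541162)(-301.6) + (0.561517)(0.840918)(-437.9) + (0.827465)(-227.9) = -487.00 m.

ΔU = -487 m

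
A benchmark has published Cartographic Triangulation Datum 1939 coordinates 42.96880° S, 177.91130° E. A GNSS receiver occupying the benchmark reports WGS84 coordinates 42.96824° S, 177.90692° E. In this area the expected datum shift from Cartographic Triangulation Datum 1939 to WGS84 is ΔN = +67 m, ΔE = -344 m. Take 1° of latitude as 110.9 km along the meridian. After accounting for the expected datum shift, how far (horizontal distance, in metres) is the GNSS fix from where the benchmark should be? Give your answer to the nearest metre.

Observed coordinate differences: Δφ = +0.00056°, Δλ = -0.00438°.
Converting to metres (1° lat = 110900 m, cos φ = 0.731725): observed ΔN = 62.1 m, observed ΔE = -355.4 m.
Subtracting the expected shift leaves a residual of 62.1 − (67) = -4.9 m north and -355.4 − (-344) = -11.4 m east.
Residual distance = √((-4.9)² + (-11.4)²) = 12.4 m.

12 m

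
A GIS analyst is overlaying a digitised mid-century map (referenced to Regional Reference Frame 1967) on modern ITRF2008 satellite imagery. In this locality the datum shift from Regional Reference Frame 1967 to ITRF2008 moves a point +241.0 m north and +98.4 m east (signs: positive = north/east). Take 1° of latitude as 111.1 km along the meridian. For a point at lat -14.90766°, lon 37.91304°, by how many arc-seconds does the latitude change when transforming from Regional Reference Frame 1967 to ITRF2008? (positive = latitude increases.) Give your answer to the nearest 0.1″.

1° of latitude = 111.1 km, so Δφ = 241.0 / 111100 = 0.0021692° = 7.809″.

Δφ = 7.8″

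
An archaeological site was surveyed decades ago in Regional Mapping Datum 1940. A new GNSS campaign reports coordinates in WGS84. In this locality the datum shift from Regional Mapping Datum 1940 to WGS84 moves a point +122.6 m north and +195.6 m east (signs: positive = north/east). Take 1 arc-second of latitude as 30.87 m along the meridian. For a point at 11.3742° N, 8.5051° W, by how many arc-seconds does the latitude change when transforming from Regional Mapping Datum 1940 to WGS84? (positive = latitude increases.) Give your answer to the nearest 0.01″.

1″ of latitude = 30.87 m, so Δφ = 122.6 / 30.87 = 3.971″.

Δφ = 3.97″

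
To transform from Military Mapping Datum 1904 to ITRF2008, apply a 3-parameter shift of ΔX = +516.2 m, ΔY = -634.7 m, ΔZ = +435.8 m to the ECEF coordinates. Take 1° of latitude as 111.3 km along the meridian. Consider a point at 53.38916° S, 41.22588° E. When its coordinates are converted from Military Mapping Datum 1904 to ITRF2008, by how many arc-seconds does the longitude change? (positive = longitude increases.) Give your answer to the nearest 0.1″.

sin φ = -0.802705, cos φ = 0.596377, sin λ = 0.659029, cos λ = 0.752117.
East component: ΔE = −sin λ·ΔX + cos λ·ΔY = −(0.659029)(516.2) + (0.752117)(-634.7) = -817.56 m.
1° of latitude spans 111300 m; at latitude φ, 1° of longitude spans that × cos φ = 66376.7 m, so Δλ = -817.56 / 66376.7 × 3600 = -44.341″.

Δλ = -44.3″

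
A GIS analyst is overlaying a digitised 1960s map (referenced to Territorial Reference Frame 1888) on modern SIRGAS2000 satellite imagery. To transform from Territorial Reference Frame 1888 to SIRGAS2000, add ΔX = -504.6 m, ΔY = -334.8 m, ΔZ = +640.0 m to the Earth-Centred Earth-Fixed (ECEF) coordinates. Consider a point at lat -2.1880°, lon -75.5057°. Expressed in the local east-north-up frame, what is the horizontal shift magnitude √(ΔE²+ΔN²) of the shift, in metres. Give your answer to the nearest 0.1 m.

863.9 m

At φ = -2.1880°, λ = -75.5057°: sin φ = -0.038179, cos φ = 0.999271, sin λ = -0.968173, cos λ = 0.250284.
ΔE = −sin λ·ΔX + cos λ·ΔY = −(-0.968173)·(-504.6) + (0.250284)·(-334.8) = -572.33 m.
ΔN = −sin φ cos λ·ΔX − sin φ sin λ·ΔY + cos φ·ΔZ = −(-0.038179)(0.250284)(-504.6) − (-0.038179)(-0.968173)(-334.8) + (0.999271)(640.0) = 647.09 m.
Horizontal magnitude = √(ΔE² + ΔN²) = √((-572.33)² + 647.09²) = 863.88 m.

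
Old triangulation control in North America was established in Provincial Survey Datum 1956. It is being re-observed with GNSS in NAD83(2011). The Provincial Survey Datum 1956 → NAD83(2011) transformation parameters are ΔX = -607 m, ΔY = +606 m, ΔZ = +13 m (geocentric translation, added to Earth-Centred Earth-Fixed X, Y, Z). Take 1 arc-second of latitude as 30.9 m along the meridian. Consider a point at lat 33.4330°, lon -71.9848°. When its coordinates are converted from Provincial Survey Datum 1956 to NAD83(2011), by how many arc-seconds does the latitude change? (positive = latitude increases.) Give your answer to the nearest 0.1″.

Δφ = 14.0″

sin φ = 0.550961, cos φ = 0.834531, sin λ = -0.950975, cos λ = 0.309269.
North component: ΔN = −sin φ cos λ·ΔX − sin φ sin λ·ΔY + cos φ·ΔZ = −(0.550961)(0.309269)(-607) − (0.550961)(-0.950975)(606) + (0.834531)(13) = 431.79 m.
1° of latitude spans 3600 × 30.90 = 111240 m, so Δφ = 431.79 / 111240 × 3600 = 13.974″.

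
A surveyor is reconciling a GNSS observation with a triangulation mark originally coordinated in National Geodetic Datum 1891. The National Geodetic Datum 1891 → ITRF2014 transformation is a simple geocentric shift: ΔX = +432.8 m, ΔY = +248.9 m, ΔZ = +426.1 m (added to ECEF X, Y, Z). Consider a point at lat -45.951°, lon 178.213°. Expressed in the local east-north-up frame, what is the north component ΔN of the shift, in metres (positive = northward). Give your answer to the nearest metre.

ΔN = -9 m

The local north axis is (−sin φ cos λ, −sin φ sin λ, cos φ), giving ΔN = -310.922 + 5.579 + 296.256 = -9.09 m.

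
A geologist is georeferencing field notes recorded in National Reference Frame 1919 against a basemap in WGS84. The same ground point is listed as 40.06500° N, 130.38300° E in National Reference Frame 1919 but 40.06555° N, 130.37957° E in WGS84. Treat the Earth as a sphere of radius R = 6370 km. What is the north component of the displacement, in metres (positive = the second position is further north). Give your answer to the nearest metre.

ΔN = 61 m

Δφ = 40.06555° − 40.06500° = +0.00055°; Δλ = 130.37957° − 130.38300° = -0.00343°.
1° along a meridian = πR/180 = 111177 m.
ΔN = Δφ × 111177 = 61.1 m; ΔE = Δλ × 111177 × cos(40.06500°) = -0.00343 × 111177 × 0.765315 = -291.8 m.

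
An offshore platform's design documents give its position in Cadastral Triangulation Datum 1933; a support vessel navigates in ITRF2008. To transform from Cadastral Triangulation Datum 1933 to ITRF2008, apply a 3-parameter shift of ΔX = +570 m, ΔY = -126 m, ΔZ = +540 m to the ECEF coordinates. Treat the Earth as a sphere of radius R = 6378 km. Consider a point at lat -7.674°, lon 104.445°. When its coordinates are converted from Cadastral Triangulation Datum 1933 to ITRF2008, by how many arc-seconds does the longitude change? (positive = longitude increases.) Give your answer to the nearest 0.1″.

Δλ = -17.0″

sin φ = -0.133536, cos φ = 0.991044, sin λ = 0.968388, cos λ = -0.249451.
East component: ΔE = −sin λ·ΔX + cos λ·ΔY = −(0.968388)(570) + (-0.249451)(-126) = -520.55 m.
1° of latitude spans πR/180 = 111317 m; at latitude φ, 1° of longitude spans that × cos φ = 110320.1 m, so Δλ = -520.55 / 110320.1 × 3600 = -16.987″.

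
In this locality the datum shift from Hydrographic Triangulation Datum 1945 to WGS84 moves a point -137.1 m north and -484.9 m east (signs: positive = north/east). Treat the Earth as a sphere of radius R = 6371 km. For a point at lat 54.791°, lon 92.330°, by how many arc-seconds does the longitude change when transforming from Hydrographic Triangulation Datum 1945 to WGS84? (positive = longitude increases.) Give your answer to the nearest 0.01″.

Δλ = -27.23″

At latitude 54.791°, cos φ = 0.576561.
One radian of longitude at latitude φ spans R cos φ, so Δλ = ΔE / (R cos φ) = -484.9 / (6371000 × 0.576561) = -1.3201e-04 rad = -27.229″.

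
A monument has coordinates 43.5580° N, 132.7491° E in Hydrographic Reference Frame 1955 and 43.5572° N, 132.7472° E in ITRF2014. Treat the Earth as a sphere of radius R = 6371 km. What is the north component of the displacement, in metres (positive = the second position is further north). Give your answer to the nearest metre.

Δφ = 43.5572° − 43.5580° = -0.0008°; Δλ = 132.7472° − 132.7491° = -0.0019°.
1° along a meridian = πR/180 = 111195 m.
ΔN = Δφ × 111195 = -89.0 m; ΔE = Δλ × 111195 × cos(43.5580°) = -0.0019 × 111195 × 0.724677 = -153.1 m.

ΔN = -89 m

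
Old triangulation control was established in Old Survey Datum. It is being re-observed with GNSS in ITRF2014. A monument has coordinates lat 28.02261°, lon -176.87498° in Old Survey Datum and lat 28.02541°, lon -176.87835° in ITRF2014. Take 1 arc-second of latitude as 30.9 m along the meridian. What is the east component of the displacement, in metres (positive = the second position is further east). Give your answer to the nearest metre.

Δφ = 28.02541° − 28.02261° = +0.00280°; Δλ = -176.87835° − -176.87498° = -0.00337°.
1° of latitude = 3600 × 30.90 = 111240 m.
ΔN = Δφ × 111240 = 311.5 m; ΔE = Δλ × 111240 × cos(28.02261°) = -0.00337 × 111240 × 0.882762 = -330.9 m.

ΔE = -331 m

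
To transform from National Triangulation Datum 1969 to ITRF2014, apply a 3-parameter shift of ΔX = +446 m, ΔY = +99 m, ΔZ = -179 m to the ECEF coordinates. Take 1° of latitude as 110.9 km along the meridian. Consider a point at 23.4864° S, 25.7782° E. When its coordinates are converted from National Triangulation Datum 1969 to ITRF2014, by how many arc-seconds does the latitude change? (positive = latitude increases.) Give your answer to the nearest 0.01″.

sin φ = -0.398531, cos φ = 0.917155, sin λ = 0.434889, cos λ = 0.900484.
North component: ΔN = −sin φ cos λ·ΔX − sin φ sin λ·ΔY + cos φ·ΔZ = −(-0.398531)(0.900484)(446) − (-0.398531)(0.434889)(99) + (0.917155)(-179) = 13.04 m.
1° of latitude spans 110900 m, so Δφ = 13.04 / 110900 × 3600 = 0.423″.

Δφ = 0.42″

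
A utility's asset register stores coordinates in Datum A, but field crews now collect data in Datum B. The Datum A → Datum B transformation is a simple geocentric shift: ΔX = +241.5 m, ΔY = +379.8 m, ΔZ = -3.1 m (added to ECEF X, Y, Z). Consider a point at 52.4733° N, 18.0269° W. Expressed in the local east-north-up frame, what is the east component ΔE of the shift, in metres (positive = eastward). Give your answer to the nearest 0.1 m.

ΔE = 435.9 m

The local east axis at (φ, λ) is (−sin λ, cos λ, 0), so ΔE = −sin(-18.0269°)·241.5 + cos(-18.0269°)·379.8 = 435.89 m.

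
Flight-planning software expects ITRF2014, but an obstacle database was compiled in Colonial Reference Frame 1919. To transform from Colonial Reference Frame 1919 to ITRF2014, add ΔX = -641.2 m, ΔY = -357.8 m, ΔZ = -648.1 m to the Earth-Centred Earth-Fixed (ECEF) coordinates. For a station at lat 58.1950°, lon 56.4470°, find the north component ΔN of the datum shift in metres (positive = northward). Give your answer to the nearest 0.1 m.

The local north axis is (−sin φ cos λ, −sin φ sin λ, cos φ), giving ΔN = 301.183 + 253.409 − 341.568 = 213.02 m.

ΔN = 213.0 m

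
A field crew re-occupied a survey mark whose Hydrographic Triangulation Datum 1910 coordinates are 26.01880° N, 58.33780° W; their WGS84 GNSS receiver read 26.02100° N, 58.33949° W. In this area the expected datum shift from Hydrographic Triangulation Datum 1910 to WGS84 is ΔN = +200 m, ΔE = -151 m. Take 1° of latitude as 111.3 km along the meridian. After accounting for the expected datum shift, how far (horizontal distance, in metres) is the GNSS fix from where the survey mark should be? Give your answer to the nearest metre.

Observed coordinate differences: Δφ = +0.00220°, Δλ = -0.00169°.
Converting to metres (1° lat = 111300 m, cos φ = 0.898650): observed ΔN = 244.9 m, observed ΔE = -169.0 m.
Subtracting the expected shift leaves a residual of 244.9 − (200) = 44.9 m north and -169.0 − (-151) = -18.0 m east.
Residual distance = √(44.9² + (-18.0)²) = 48.3 m.

48 m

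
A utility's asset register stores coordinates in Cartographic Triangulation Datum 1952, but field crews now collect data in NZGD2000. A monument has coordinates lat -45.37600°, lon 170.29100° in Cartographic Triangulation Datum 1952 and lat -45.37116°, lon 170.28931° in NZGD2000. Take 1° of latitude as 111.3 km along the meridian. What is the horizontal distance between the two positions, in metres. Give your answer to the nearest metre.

Δφ = -45.37116° − -45.37600° = +0.00484°; Δλ = 170.28931° − 170.29100° = -0.00169°.
ΔN = Δφ × 111300 = 538.7 m; ΔE = Δλ × 111300 × cos(-45.37600°) = -0.00169 × 111300 × 0.702451 = -132.1 m.
Distance = √(ΔE² + ΔN²) = √((-132.1)² + 538.7²) = 554.7 m.

555 m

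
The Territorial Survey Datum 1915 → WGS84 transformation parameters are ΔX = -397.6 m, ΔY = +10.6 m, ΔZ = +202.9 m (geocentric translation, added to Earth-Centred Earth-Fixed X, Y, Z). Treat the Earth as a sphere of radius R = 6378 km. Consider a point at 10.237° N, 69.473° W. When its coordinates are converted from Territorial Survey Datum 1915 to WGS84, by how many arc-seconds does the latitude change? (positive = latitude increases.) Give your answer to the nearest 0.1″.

sin φ = 0.177720, cos φ = 0.984081, sin λ = -0.936507, cos λ = 0.350649.
North component: ΔN = −sin φ cos λ·ΔX − sin φ sin λ·ΔY + cos φ·ΔZ = −(0.177720)(0.350649)(-397.6) − (0.177720)(-0.936507)(10.6) + (0.984081)(202.9) = 226.21 m.
1° of latitude spans πR/180 = 111317 m, so Δφ = 226.21 / 111317 × 3600 = 7.316″.

Δφ = 7.3″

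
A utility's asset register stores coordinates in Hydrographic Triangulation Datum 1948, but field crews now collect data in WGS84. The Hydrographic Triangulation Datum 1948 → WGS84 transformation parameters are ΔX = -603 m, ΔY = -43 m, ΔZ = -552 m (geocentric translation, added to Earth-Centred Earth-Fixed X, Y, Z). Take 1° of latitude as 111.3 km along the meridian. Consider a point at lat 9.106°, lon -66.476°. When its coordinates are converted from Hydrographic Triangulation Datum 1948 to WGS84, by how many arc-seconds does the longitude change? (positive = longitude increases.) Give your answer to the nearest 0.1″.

Δλ = -18.7″

sin φ = 0.158261, cos φ = 0.987397, sin λ = -0.916893, cos λ = 0.399133.
East component: ΔE = −sin λ·ΔX + cos λ·ΔY = −(-0.916893)(-603) + (0.399133)(-43) = -570.05 m.
1° of latitude spans 111300 m; at latitude φ, 1° of longitude spans that × cos φ = 109897.3 m, so Δλ = -570.05 / 109897.3 × 3600 = -18.674″.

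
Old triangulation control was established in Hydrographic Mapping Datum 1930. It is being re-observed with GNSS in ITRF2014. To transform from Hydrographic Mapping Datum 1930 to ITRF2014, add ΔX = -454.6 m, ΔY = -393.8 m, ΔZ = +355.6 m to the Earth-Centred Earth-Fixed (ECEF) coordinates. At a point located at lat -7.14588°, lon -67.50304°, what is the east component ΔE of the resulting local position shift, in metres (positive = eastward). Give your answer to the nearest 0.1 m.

At φ = -7.14588°, λ = -67.50304°: sin φ = -0.124396, cos φ = 0.992233, sin λ = -0.923900, cos λ = 0.382634.
ΔE = −sin λ·ΔX + cos λ·ΔY = −(-0.923900)·(-454.6) + (0.382634)·(-393.8) = -570.69 m.

ΔE = -570.7 m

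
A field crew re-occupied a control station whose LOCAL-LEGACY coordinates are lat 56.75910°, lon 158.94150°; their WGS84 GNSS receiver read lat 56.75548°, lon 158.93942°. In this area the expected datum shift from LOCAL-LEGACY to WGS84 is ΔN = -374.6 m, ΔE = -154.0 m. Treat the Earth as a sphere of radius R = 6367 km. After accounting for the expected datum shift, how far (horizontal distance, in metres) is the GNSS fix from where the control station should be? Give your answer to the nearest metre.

39 m

Observed coordinate differences: Δφ = -0.00362°, Δλ = -0.00208°.
Converting to metres (1° lat = 111125 m, cos φ = 0.548160): observed ΔN = -402.3 m, observed ΔE = -126.7 m.
Subtracting the expected shift leaves a residual of -402.3 − (-374.6) = -27.7 m north and -126.7 − (-154.0) = 27.3 m east.
Residual distance = √((-27.7)² + 27.3²) = 38.9 m.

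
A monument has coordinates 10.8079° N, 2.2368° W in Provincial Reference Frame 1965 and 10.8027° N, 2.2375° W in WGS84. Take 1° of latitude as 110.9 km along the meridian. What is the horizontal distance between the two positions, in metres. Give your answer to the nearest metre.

Δφ = 10.8027° − 10.8079° = -0.0052°; Δλ = -2.2375° − -2.2368° = -0.0007°.
ΔN = Δφ × 110900 = -576.7 m; ΔE = Δλ × 110900 × cos(10.8079°) = -0.0007 × 110900 × 0.982261 = -76.3 m.
Distance = √(ΔE² + ΔN²) = √((-76.3)² + (-576.7)²) = 581.7 m.

582 m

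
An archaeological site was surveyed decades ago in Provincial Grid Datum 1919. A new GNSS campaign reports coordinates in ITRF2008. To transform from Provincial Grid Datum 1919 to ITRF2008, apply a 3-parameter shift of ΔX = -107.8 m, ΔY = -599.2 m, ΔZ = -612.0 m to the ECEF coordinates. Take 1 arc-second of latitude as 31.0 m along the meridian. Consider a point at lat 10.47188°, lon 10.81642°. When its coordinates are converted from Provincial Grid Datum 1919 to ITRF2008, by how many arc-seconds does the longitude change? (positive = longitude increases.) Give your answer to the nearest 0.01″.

sin φ = 0.181753, cos φ = 0.983344, sin λ = 0.187663, cos λ = 0.982234.
East component: ΔE = −sin λ·ΔX + cos λ·ΔY = −(0.187663)(-107.8) + (0.982234)(-599.2) = -568.32 m.
1° of latitude spans 3600 × 31.00 = 111600 m; at latitude φ, 1° of longitude spans that × cos φ = 109741.2 m, so Δλ = -568.32 / 109741.2 × 3600 = -18.644″.

Δλ = -18.64″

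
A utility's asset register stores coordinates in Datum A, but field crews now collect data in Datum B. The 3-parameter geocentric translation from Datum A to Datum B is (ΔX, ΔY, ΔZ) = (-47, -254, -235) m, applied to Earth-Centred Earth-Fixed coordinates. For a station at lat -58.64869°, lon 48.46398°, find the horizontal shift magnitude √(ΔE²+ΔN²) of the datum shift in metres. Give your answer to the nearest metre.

At φ = -58.64869°, λ = 48.46398°: sin φ = -0.853993, cos φ = 0.520284, sin λ = 0.748539, cos λ = 0.663091.
ΔE = −sin λ·ΔX + cos λ·ΔY = −(0.748539)·(-47) + (0.663091)·(-254) = -133.24 m.
ΔN = −sin φ cos λ·ΔX − sin φ sin λ·ΔY + cos φ·ΔZ = −(-0.853993)(0.663091)(-47) − (-0.853993)(0.748539)(-254) + (0.520284)(-235) = -311.25 m.
Horizontal magnitude = √(ΔE² + ΔN²) = √((-133.24)² + (-311.25)²) = 338.57 m.

339 m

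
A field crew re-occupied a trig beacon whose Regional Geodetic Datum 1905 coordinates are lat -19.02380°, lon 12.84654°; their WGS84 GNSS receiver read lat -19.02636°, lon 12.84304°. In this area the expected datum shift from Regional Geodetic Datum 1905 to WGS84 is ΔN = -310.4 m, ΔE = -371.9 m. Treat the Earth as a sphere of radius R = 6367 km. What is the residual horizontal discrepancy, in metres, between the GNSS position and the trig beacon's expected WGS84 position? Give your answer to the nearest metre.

Observed coordinate differences: Δφ = -0.00256°, Δλ = -0.00350°.
Converting to metres (1° lat = 111125 m, cos φ = 0.945383): observed ΔN = -284.5 m, observed ΔE = -367.7 m.
Subtracting the expected shift leaves a residual of -284.5 − (-310.4) = 25.9 m north and -367.7 − (-371.9) = 4.2 m east.
Residual distance = √(25.9² + 4.2²) = 26.3 m.

26 m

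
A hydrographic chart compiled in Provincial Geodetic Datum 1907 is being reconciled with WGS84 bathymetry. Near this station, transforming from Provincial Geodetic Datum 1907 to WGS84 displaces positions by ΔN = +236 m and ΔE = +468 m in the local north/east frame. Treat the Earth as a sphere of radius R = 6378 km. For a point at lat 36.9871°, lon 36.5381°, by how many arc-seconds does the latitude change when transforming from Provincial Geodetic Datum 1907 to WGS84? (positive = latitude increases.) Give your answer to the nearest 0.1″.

On a sphere of radius R, 1 rad of latitude = R, so Δφ = ΔN / R = 236.0 / 6378000 = 3.7002e-05 rad = 7.632″.

Δφ = 7.6″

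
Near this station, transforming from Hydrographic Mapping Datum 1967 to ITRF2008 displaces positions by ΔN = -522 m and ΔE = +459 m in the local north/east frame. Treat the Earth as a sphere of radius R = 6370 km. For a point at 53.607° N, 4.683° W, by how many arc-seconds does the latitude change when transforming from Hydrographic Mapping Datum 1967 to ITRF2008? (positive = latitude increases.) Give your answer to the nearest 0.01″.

On a sphere of radius R, 1 rad of latitude = R, so Δφ = ΔN / R = -522.0 / 6370000 = -8.1947e-05 rad = -16.903″.

Δφ = -16.90″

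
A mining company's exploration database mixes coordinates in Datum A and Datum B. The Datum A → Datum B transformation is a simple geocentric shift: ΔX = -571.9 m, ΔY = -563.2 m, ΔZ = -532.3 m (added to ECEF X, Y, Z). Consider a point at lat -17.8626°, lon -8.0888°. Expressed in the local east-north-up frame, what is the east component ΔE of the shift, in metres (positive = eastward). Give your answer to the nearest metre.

The local east axis at (φ, λ) is (−sin λ, cos λ, 0), so ΔE = −sin(-8.0888°)·(-571.9) + cos(-8.0888°)·(-563.2) = -638.07 m.

ΔE = -638 m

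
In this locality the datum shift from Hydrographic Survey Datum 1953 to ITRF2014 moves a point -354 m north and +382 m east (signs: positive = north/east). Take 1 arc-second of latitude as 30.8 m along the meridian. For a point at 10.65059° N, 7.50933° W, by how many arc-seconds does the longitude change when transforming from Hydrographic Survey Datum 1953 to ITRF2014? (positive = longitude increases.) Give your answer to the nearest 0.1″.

At latitude 10.65059°, cos φ = 0.982773.
1″ of longitude at this latitude = 30.80 × cos φ = 30.2694 m, so Δλ = 382.0 / 30.2694 = 12.620″.

Δλ = 12.6″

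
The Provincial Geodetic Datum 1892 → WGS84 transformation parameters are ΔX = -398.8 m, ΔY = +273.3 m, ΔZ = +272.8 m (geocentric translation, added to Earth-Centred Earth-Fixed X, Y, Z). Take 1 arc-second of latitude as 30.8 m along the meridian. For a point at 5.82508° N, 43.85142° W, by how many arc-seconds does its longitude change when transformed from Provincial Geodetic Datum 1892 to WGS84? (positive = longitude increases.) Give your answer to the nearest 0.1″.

Δλ = -2.6″

sin φ = 0.101492, cos φ = 0.994836, sin λ = -0.692791, cos λ = 0.721139.
East component: ΔE = −sin λ·ΔX + cos λ·ΔY = −(-0.692791)(-398.8) + (0.721139)(273.3) = -79.20 m.
1° of latitude spans 3600 × 30.80 = 110880 m; at latitude φ, 1° of longitude spans that × cos φ = 110307.5 m, so Δλ = -79.20 / 110307.5 × 3600 = -2.585″.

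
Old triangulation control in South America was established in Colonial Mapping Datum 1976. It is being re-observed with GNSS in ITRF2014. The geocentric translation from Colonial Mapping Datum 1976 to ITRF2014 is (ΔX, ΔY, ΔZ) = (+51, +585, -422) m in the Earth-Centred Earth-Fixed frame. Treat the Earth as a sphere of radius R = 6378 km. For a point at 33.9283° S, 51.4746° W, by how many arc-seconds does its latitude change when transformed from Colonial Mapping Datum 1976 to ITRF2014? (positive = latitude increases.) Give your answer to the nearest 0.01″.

Δφ = -19.01″

sin φ = -0.558155, cos φ = 0.829737, sin λ = -0.782332, cos λ = 0.622862.
North component: ΔN = −sin φ cos λ·ΔX − sin φ sin λ·ΔY + cos φ·ΔZ = −(-0.558155)(0.622862)(51) − (-0.558155)(-0.782332)(585) + (0.829737)(-422) = -587.87 m.
1° of latitude spans πR/180 = 111317 m, so Δφ = -587.87 / 111317 × 3600 = -19.012″.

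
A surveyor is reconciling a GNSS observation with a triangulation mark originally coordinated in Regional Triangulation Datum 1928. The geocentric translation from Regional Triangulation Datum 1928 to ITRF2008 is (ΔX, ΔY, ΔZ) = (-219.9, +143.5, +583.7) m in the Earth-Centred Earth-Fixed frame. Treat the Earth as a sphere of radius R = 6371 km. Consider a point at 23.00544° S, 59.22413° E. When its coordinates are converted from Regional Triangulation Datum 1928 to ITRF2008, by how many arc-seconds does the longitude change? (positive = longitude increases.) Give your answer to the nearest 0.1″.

sin φ = -0.390819, cos φ = 0.920468, sin λ = 0.859175, cos λ = 0.511681.
East component: ΔE = −sin λ·ΔX + cos λ·ΔY = −(0.859175)(-219.9) + (0.511681)(143.5) = 262.36 m.
1° of latitude spans πR/180 = 111195 m; at latitude φ, 1° of longitude spans that × cos φ = 102351.3 m, so Δλ = 262.36 / 102351.3 × 3600 = 9.228″.

Δλ = 9.2″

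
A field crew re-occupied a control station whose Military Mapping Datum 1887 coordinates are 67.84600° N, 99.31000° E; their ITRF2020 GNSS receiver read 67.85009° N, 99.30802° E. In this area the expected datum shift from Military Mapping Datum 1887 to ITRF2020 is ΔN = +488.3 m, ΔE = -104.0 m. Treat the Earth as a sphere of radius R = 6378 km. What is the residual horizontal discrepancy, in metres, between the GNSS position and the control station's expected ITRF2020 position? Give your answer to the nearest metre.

Observed coordinate differences: Δφ = +0.00409°, Δλ = -0.00198°.
Converting to metres (1° lat = 111317 m, cos φ = 0.377097): observed ΔN = 455.3 m, observed ΔE = -83.1 m.
Subtracting the expected shift leaves a residual of 455.3 − (488.3) = -33.0 m north and -83.1 − (-104.0) = 20.9 m east.
Residual distance = √((-33.0)² + 20.9²) = 39.1 m.

39 m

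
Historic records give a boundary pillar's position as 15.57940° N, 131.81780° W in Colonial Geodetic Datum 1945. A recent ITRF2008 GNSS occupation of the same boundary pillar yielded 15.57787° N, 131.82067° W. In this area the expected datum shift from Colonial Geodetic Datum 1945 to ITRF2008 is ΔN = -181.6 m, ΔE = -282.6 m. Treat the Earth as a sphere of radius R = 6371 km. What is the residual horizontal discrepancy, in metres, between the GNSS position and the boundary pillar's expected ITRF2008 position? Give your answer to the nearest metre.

27 m

Observed coordinate differences: Δφ = -0.00153°, Δλ = -0.00287°.
Converting to metres (1° lat = 111195 m, cos φ = 0.963259): observed ΔN = -170.1 m, observed ΔE = -307.4 m.
Subtracting the expected shift leaves a residual of -170.1 − (-181.6) = 11.5 m north and -307.4 − (-282.6) = -24.8 m east.
Residual distance = √(11.5² + (-24.8)²) = 27.3 m.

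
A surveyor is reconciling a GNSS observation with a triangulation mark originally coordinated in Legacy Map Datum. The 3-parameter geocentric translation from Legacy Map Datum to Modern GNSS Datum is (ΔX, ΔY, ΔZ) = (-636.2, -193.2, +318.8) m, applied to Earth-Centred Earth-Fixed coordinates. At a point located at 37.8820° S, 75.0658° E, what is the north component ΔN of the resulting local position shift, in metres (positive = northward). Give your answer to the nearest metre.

At φ = -37.8820°, λ = 75.0658°: sin φ = -0.614037, cos φ = 0.789277, sin λ = 0.966222, cos λ = 0.257710.
ΔN = −sin φ cos λ·ΔX − sin φ sin λ·ΔY + cos φ·ΔZ = −(-0.614037)(0.257710)(-636.2) − (-0.614037)(0.966222)(-193.2) + (0.789277)(318.8) = 36.32 m.

ΔN = 36 m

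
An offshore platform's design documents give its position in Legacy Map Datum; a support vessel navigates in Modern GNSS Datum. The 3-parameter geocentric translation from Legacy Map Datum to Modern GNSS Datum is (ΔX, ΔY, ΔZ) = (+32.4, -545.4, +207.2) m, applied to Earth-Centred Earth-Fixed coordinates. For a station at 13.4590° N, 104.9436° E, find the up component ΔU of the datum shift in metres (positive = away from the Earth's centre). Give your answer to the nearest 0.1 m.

ΔU = -472.4 m

At φ = 13.4590°, λ = 104.9436°: sin φ = 0.232749, cos φ = 0.972537, sin λ = 0.966180, cos λ = -0.257868.
ΔU = cos φ cos λ·ΔX + cos φ sin λ·ΔY + sin φ·ΔZ = (0.972537)(-0.257868)(32.4) + (0.972537)(0.966180)(-545.4) + (0.232749)(207.2) = -472.38 m.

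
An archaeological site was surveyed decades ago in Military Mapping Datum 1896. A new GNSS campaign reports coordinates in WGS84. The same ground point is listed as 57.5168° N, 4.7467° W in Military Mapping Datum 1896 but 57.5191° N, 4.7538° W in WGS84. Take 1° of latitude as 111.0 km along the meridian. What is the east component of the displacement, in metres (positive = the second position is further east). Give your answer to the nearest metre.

ΔE = -423 m

Δφ = 57.5191° − 57.5168° = +0.0023°; Δλ = -4.7538° − -4.7467° = -0.0071°.
ΔN = Δφ × 111000 = 255.3 m; ΔE = Δλ × 111000 × cos(57.5168°) = -0.0071 × 111000 × 0.537052 = -423.3 m.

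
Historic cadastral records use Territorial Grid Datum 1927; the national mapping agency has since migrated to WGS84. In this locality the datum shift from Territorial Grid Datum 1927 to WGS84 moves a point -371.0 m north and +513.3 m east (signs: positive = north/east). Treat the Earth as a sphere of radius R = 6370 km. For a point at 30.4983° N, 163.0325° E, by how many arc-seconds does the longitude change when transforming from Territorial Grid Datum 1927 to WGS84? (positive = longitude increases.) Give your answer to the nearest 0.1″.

Δλ = 19.3″

At latitude 30.4983°, cos φ = 0.861644.
One radian of longitude at latitude φ spans R cos φ, so Δλ = ΔE / (R cos φ) = 513.3 / (6370000 × 0.861644) = 9.3520e-05 rad = 19.290″.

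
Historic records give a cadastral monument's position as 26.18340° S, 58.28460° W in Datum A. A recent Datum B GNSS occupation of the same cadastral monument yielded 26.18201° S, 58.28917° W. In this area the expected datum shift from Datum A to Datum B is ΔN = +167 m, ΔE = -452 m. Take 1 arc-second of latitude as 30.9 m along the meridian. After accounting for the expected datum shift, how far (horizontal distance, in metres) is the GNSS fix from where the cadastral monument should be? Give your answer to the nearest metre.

13 m

Observed coordinate differences: Δφ = +0.00139°, Δλ = -0.00457°.
Converting to metres (1° lat = 111240 m, cos φ = 0.897386): observed ΔN = 154.6 m, observed ΔE = -456.2 m.
Subtracting the expected shift leaves a residual of 154.6 − (167) = -12.4 m north and -456.2 − (-452) = -4.2 m east.
Residual distance = √((-12.4)² + (-4.2)²) = 13.1 m.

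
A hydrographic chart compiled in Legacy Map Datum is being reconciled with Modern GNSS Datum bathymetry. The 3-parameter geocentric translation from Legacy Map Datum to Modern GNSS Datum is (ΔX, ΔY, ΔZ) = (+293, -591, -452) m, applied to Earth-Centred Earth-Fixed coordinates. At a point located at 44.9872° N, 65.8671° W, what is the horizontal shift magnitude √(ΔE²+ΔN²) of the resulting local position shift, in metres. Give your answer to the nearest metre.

The local east axis at (φ, λ) is (−sin λ, cos λ, 0), so ΔE = −sin(-65.8671°)·293 + cos(-65.8671°)·(-591) = 25.76 m.
The local north axis is (−sin φ cos λ, −sin φ sin λ, cos φ), giving ΔN = -84.688 − 381.290 − 319.684 = -785.66 m.
Horizontal magnitude = √(ΔE² + ΔN²) = √(25.76² + (-785.66)²) = 786.08 m.

786 m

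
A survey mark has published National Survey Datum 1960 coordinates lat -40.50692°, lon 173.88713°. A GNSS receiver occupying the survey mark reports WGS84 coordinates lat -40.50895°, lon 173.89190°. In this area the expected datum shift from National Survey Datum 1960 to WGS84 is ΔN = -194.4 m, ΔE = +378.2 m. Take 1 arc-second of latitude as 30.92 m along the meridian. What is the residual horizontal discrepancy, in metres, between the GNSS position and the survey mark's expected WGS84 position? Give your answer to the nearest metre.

Observed coordinate differences: Δφ = -0.00203°, Δλ = +0.00477°.
Converting to metres (1° lat = 111312 m, cos φ = 0.760328): observed ΔN = -226.0 m, observed ΔE = 403.7 m.
Subtracting the expected shift leaves a residual of -226.0 − (-194.4) = -31.6 m north and 403.7 − (378.2) = 25.5 m east.
Residual distance = √((-31.6)² + 25.5²) = 40.6 m.

41 m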